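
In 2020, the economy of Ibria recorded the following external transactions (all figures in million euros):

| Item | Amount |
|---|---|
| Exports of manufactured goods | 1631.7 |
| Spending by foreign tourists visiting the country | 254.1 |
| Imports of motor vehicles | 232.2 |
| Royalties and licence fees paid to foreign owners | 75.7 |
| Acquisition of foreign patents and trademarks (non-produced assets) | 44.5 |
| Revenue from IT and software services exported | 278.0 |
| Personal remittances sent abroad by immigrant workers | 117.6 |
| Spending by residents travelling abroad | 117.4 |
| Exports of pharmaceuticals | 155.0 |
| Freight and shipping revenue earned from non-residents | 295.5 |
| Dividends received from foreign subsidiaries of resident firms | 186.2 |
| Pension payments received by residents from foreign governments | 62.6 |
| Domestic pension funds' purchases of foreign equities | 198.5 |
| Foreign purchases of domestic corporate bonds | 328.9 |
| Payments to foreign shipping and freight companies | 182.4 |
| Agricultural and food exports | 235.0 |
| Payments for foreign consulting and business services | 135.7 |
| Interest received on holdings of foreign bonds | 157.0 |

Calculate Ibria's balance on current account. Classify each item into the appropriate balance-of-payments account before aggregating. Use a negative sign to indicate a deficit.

2394.1

Goods: 1631.7 + 155.0 + 235.0 - 232.2 = 1789.5
Services: 295.5 + 254.1 - 182.4 - 117.4 + 278.0 - 75.7 - 135.7 = 316.4
Primary income: 157.0 + 186.2 = 343.2
Secondary income: -117.6 + 62.6 = -55.0
Current account = 1789.5 + 316.4 + 343.2 + (-55.0) = 2394.1
(Excluded from the current account — capital account: acquisition of foreign patents and trademarks (non-produced assets) 44.5; financial account: domestic pension funds' purchases of foreign equities 198.5, foreign purchases of domestic corporate bonds 328.9.)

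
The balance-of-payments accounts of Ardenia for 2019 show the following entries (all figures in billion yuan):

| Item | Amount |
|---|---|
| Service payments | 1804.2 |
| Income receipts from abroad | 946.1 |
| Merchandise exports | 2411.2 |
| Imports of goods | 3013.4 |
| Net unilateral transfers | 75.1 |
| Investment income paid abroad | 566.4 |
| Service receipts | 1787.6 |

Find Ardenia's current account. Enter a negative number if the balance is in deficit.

Goods balance = 2411.2 - 3013.4 = -602.2
Services balance = 1787.6 - 1804.2 = -16.6
Trade balance (goods + services) = -602.2 + (-16.6) = -618.8
Net primary income = 946.1 - 566.4 = 379.7
Net secondary income = 75.1
Current account = -618.8 + 379.7 + 75.1 = -164.0

-164.0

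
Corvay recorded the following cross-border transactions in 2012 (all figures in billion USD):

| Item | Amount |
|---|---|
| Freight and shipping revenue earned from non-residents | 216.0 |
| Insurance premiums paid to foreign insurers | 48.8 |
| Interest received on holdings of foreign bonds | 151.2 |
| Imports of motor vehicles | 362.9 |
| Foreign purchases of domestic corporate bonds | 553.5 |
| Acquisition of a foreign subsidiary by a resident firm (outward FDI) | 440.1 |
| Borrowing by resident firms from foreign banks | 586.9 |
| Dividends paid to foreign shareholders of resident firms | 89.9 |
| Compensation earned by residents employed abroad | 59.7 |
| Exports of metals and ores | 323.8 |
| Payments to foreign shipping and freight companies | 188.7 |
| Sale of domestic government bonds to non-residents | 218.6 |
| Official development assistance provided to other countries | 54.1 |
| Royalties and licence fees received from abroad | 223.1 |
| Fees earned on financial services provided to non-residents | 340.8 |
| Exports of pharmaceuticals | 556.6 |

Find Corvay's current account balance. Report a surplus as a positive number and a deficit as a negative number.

Goods: -362.9 + 323.8 + 556.6 = 517.5
Services: -48.8 - 188.7 + 216.0 + 223.1 + 340.8 = 542.4
Primary income: 59.7 - 89.9 + 151.2 = 121.0
Secondary income: -54.1
Current account = 517.5 + 542.4 + 121.0 + (-54.1) = 1126.8
(Excluded from the current account — financial account: foreign purchases of domestic corporate bonds 553.5, acquisition of a foreign subsidiary by a resident firm (outward FDI) 440.1, borrowing by resident firms from foreign banks 586.9, sale of domestic government bonds to non-residents 218.6.)

1126.8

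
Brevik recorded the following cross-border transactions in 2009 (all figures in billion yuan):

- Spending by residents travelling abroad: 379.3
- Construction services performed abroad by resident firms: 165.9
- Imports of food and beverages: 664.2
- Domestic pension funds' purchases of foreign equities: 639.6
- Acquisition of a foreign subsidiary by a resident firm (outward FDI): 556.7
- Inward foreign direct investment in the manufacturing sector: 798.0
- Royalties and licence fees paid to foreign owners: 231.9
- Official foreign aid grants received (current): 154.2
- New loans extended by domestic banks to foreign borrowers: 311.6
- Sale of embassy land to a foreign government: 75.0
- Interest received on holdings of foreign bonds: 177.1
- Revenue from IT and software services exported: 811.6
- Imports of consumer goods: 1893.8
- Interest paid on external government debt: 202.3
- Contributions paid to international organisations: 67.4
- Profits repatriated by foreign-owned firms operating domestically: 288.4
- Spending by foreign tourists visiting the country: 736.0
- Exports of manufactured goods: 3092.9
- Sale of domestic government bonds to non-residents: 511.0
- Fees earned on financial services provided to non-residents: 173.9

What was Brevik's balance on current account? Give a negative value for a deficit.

Goods: -664.2 + 3092.9 - 1893.8 = 534.9
Services: 736.0 - 231.9 + 811.6 + 165.9 - 379.3 + 173.9 = 1276.2
Primary income: 177.1 - 288.4 - 202.3 = -313.6
Secondary income: -67.4 + 154.2 = 86.8
Current account = 534.9 + 1276.2 + (-313.6) + 86.8 = 1584.3
(Excluded from the current account — financial account: domestic pension funds' purchases of foreign equities 639.6, acquisition of a foreign subsidiary by a resident firm (outward FDI) 556.7, inward foreign direct investment in the manufacturing sector 798.0, new loans extended by domestic banks to foreign borrowers 311.6, sale of domestic government bonds to non-residents 511.0; capital account: sale of embassy land to a foreign government 75.0.)

1584.3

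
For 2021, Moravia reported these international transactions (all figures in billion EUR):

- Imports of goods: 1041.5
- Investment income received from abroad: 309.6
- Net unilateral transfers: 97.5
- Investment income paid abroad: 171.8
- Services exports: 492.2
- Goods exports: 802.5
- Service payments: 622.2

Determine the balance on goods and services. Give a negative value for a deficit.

-369.0

Goods balance = 802.5 - 1041.5 = -239.0
Services balance = 492.2 - 622.2 = -130.0
Trade balance (goods + services) = -239.0 + (-130.0) = -369.0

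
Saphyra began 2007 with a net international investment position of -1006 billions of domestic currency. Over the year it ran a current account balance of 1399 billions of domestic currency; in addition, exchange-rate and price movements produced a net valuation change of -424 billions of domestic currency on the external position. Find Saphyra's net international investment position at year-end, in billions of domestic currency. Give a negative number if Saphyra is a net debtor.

Change in NIIP = current account + net valuation change = 1399 + (-424) = 975
End-of-year NIIP = -1006 + 975 = -31

-31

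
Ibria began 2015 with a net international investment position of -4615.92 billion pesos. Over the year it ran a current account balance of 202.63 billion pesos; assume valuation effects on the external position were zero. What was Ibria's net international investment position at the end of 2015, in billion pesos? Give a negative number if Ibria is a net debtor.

-4413.29

With no valuation effects, change in NIIP = current account = 202.63
End-of-year NIIP = -4615.92 + 202.63 = -4413.29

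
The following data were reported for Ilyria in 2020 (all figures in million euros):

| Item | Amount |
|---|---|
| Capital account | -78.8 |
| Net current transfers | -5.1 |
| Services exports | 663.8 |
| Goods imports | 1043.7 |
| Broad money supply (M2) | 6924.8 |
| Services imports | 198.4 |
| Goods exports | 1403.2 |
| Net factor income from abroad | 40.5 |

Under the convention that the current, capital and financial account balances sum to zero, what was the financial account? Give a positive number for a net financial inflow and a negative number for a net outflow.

Goods balance = 1403.2 - 1043.7 = 359.5
Services balance = 663.8 - 198.4 = 465.4
Trade balance (goods + services) = 359.5 + 465.4 = 824.9
Net primary income = 40.5
Net secondary income = -5.1
Current account = 824.9 + 40.5 + (-5.1) = 860.3
Financial account = -(860.3 + (-78.8)) = -781.5

-781.5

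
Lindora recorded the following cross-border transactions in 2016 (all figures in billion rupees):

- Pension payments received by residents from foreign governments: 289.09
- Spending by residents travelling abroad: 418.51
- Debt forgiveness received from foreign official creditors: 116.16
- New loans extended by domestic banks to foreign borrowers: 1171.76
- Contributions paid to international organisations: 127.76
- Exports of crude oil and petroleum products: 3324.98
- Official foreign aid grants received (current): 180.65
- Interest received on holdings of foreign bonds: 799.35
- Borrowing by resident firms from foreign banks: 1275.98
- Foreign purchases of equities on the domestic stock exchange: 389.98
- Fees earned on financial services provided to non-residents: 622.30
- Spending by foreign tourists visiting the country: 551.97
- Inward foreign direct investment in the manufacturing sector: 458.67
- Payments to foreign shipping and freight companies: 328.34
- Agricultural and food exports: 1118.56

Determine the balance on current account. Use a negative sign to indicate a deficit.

Goods: 1118.56 + 3324.98 = 4443.54
Services: -328.34 + 622.30 - 418.51 + 551.97 = 427.42
Primary income: 799.35
Secondary income: 180.65 - 127.76 + 289.09 = 341.98
Current account = 4443.54 + 427.42 + 799.35 + 341.98 = 6012.29
(Excluded from the current account — capital account: debt forgiveness received from foreign official creditors 116.16; financial account: new loans extended by domestic banks to foreign borrowers 1171.76, borrowing by resident firms from foreign banks 1275.98, foreign purchases of equities on the domestic stock exchange 389.98, inward foreign direct investment in the manufacturing sector 458.67.)

6012.29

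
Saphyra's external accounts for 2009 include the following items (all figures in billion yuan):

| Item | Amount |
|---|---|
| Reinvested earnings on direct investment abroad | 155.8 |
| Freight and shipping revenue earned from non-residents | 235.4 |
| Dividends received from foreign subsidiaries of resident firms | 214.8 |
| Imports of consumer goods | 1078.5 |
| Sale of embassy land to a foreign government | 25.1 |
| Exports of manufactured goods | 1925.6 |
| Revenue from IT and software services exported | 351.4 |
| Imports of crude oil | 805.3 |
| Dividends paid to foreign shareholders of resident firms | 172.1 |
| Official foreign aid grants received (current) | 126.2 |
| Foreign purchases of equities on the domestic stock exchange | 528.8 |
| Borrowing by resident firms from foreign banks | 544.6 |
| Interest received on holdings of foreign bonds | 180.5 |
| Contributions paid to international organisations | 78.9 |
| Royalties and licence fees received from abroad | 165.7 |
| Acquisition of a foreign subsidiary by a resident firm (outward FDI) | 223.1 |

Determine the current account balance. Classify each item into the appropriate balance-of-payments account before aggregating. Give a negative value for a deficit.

Goods: -805.3 - 1078.5 + 1925.6 = 41.8
Services: 235.4 + 165.7 + 351.4 = 752.5
Primary income: -172.1 + 155.8 + 214.8 + 180.5 = 379.0
Secondary income: -78.9 + 126.2 = 47.3
Current account = 41.8 + 752.5 + 379.0 + 47.3 = 1220.6
(Excluded from the current account — capital account: sale of embassy land to a foreign government 25.1; financial account: foreign purchases of equities on the domestic stock exchange 528.8, borrowing by resident firms from foreign banks 544.6, acquisition of a foreign subsidiary by a resident firm (outward FDI) 223.1.)

1220.6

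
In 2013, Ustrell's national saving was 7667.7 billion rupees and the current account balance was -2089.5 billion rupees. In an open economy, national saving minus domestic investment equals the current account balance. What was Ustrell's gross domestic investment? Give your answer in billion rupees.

9757.2

I = S - CA = 7667.7 - (-2089.5) = 9757.2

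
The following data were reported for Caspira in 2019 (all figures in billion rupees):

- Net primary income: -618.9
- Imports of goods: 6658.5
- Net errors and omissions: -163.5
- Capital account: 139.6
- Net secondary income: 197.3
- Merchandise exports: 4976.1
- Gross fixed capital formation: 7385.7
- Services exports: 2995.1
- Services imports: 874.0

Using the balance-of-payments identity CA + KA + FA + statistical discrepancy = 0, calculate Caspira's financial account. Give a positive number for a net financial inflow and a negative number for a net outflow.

6.8

Goods balance = 4976.1 - 6658.5 = -1682.4
Services balance = 2995.1 - 874.0 = 2121.1
Trade balance (goods + services) = -1682.4 + 2121.1 = 438.7
Net primary income = -618.9
Net secondary income = 197.3
Current account = 438.7 + (-618.9) + 197.3 = 17.1
Financial account = -(17.1 + 139.6 + (-163.5)) = 6.8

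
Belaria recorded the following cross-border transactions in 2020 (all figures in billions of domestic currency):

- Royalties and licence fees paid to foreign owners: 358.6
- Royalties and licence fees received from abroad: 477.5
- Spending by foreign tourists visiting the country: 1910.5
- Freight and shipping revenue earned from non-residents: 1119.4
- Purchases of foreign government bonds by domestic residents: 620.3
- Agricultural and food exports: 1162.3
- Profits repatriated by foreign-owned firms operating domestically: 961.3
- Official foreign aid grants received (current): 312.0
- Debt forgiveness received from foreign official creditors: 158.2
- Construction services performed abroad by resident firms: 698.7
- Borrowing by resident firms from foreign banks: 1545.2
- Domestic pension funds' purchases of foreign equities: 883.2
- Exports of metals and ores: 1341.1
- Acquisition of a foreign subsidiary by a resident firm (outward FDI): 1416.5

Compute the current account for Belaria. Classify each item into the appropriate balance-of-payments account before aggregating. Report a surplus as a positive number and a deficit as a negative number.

Goods: 1341.1 + 1162.3 = 2503.4
Services: 1910.5 + 477.5 + 1119.4 + 698.7 - 358.6 = 3847.5
Primary income: -961.3
Secondary income: 312.0
Current account = 2503.4 + 3847.5 + (-961.3) + 312.0 = 5701.6
(Excluded from the current account — financial account: purchases of foreign government bonds by domestic residents 620.3, borrowing by resident firms from foreign banks 1545.2, domestic pension funds' purchases of foreign equities 883.2, acquisition of a foreign subsidiary by a resident firm (outward FDI) 1416.5; capital account: debt forgiveness received from foreign official creditors 158.2.)

5701.6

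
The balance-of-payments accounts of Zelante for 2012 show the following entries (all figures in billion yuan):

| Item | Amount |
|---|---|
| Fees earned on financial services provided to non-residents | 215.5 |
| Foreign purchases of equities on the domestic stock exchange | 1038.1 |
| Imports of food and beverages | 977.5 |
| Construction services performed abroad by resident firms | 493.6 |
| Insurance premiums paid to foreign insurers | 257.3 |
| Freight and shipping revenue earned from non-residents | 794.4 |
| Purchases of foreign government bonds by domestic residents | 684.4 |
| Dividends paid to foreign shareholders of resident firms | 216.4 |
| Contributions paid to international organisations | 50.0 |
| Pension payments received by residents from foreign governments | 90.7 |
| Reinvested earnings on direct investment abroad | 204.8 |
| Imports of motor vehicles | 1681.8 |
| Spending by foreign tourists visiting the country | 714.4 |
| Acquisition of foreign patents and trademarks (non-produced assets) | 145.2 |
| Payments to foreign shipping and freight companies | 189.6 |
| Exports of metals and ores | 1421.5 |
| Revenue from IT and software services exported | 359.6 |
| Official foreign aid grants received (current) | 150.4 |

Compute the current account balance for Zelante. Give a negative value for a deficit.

Goods: -977.5 - 1681.8 + 1421.5 = -1237.8
Services: -189.6 + 714.4 + 493.6 + 215.5 + 794.4 + 359.6 - 257.3 = 2130.6
Primary income: 204.8 - 216.4 = -11.6
Secondary income: 90.7 - 50.0 + 150.4 = 191.1
Current account = (-1237.8) + 2130.6 + (-11.6) + 191.1 = 1072.3
(Excluded from the current account — financial account: foreign purchases of equities on the domestic stock exchange 1038.1, purchases of foreign government bonds by domestic residents 684.4; capital account: acquisition of foreign patents and trademarks (non-produced assets) 145.2.)

1072.3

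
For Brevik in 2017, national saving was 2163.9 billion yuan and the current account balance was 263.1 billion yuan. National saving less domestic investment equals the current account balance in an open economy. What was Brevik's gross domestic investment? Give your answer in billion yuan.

S - I = CA (net lending to the rest of the world).
I = S - CA = 2163.9 - 263.1 = 1900.8

1900.8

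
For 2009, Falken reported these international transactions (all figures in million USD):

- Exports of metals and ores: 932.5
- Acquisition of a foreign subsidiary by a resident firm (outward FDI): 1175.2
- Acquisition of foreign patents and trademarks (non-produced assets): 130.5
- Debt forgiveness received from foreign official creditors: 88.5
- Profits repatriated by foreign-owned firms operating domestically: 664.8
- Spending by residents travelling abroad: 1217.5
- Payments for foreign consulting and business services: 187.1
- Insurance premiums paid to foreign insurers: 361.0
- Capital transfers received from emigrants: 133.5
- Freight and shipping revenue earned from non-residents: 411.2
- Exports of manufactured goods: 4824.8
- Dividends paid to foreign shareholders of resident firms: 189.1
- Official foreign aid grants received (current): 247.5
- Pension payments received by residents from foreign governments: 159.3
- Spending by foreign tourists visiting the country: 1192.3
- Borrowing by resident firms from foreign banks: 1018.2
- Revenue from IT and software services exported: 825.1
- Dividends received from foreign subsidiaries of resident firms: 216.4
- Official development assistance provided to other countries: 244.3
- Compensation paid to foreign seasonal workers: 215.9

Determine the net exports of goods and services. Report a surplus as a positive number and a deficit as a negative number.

Goods: 4824.8 + 932.5 = 5757.3
Services: -361.0 + 825.1 + 1192.3 - 187.1 - 1217.5 + 411.2 = 663.0
Trade balance = 5757.3 + 663.0 = 6420.3
(Excluded from the trade balance — financial account: acquisition of a foreign subsidiary by a resident firm (outward FDI) 1175.2, borrowing by resident firms from foreign banks 1018.2; capital account: acquisition of foreign patents and trademarks (non-produced assets) 130.5, debt forgiveness received from foreign official creditors 88.5, capital transfers received from emigrants 133.5; primary income: profits repatriated by foreign-owned firms operating domestically 664.8, dividends paid to foreign shareholders of resident firms 189.1, dividends received from foreign subsidiaries of resident firms 216.4, compensation paid to foreign seasonal workers 215.9; secondary income: official foreign aid grants received (current) 247.5, pension payments received by residents from foreign governments 159.3, official development assistance provided to other countries 244.3.)

6420.3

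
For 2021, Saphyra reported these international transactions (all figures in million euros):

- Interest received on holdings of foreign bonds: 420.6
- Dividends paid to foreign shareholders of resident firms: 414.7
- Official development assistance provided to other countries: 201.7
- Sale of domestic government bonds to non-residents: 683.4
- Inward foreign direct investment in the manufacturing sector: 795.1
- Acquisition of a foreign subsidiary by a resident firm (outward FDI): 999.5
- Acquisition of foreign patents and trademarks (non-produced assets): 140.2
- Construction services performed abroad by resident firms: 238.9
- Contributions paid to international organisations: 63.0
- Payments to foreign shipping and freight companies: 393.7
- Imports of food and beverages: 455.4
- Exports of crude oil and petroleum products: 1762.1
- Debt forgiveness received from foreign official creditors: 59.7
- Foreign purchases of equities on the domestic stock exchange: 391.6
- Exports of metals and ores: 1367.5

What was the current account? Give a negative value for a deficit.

2260.6

Goods: 1367.5 + 1762.1 - 455.4 = 2674.2
Services: -393.7 + 238.9 = -154.8
Primary income: 420.6 - 414.7 = 5.9
Secondary income: -63.0 - 201.7 = -264.7
Current account = 2674.2 + (-154.8) + 5.9 + (-264.7) = 2260.6
(Excluded from the current account — financial account: sale of domestic government bonds to non-residents 683.4, inward foreign direct investment in the manufacturing sector 795.1, acquisition of a foreign subsidiary by a resident firm (outward FDI) 999.5, foreign purchases of equities on the domestic stock exchange 391.6; capital account: acquisition of foreign patents and trademarks (non-produced assets) 140.2, debt forgiveness received from foreign official creditors 59.7.)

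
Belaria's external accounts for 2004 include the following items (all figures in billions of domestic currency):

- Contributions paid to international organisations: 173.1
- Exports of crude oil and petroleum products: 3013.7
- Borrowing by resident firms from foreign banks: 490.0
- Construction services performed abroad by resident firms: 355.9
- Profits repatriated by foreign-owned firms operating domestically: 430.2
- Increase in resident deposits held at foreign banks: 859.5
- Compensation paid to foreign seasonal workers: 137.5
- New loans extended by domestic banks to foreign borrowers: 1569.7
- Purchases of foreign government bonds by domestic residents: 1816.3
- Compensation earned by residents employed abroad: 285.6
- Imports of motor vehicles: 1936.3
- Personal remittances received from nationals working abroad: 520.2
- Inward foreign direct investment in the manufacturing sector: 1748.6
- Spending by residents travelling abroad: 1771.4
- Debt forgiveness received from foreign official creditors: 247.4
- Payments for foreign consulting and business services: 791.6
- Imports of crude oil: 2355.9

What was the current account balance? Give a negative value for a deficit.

-3420.6

Goods: 3013.7 - 1936.3 - 2355.9 = -1278.5
Services: -1771.4 + 355.9 - 791.6 = -2207.1
Primary income: 285.6 - 137.5 - 430.2 = -282.1
Secondary income: -173.1 + 520.2 = 347.1
Current account = (-1278.5) + (-2207.1) + (-282.1) + 347.1 = -3420.6
(Excluded from the current account — financial account: borrowing by resident firms from foreign banks 490.0, increase in resident deposits held at foreign banks 859.5, new loans extended by domestic banks to foreign borrowers 1569.7, purchases of foreign government bonds by domestic residents 1816.3, inward foreign direct investment in the manufacturing sector 1748.6; capital account: debt forgiveness received from foreign official creditors 247.4.)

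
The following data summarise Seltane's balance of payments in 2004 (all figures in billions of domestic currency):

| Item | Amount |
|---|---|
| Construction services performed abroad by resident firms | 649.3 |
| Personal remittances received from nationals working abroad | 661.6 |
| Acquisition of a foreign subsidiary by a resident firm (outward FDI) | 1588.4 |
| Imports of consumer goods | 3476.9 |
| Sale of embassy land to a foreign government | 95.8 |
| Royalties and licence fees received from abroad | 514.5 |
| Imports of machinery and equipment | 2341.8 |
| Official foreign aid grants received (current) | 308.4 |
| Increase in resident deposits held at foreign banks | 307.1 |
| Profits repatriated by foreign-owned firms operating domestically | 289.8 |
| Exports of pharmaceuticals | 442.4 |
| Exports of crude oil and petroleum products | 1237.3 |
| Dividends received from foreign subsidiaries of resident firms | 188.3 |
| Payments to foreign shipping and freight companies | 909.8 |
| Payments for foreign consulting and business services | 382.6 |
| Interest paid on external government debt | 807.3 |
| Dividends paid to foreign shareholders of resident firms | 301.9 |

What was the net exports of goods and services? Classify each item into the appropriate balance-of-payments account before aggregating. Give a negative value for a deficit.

Goods: -2341.8 + 1237.3 - 3476.9 + 442.4 = -4139.0
Services: -382.6 - 909.8 + 649.3 + 514.5 = -128.6
Trade balance = -4139.0 + (-128.6) = -4267.6
(Excluded from the trade balance — secondary income: personal remittances received from nationals working abroad 661.6, official foreign aid grants received (current) 308.4; financial account: acquisition of a foreign subsidiary by a resident firm (outward FDI) 1588.4, increase in resident deposits held at foreign banks 307.1; capital account: sale of embassy land to a foreign government 95.8; primary income: profits repatriated by foreign-owned firms operating domestically 289.8, dividends received from foreign subsidiaries of resident firms 188.3, interest paid on external government debt 807.3, dividends paid to foreign shareholders of resident firms 301.9.)

-4267.6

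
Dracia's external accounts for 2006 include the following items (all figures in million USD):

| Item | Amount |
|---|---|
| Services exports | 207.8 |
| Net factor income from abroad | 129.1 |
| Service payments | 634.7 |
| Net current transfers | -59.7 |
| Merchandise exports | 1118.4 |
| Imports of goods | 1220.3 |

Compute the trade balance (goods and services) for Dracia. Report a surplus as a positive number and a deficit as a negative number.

Goods balance = 1118.4 - 1220.3 = -101.9
Services balance = 207.8 - 634.7 = -426.9
Trade balance (goods + services) = -101.9 + (-426.9) = -528.8

-528.8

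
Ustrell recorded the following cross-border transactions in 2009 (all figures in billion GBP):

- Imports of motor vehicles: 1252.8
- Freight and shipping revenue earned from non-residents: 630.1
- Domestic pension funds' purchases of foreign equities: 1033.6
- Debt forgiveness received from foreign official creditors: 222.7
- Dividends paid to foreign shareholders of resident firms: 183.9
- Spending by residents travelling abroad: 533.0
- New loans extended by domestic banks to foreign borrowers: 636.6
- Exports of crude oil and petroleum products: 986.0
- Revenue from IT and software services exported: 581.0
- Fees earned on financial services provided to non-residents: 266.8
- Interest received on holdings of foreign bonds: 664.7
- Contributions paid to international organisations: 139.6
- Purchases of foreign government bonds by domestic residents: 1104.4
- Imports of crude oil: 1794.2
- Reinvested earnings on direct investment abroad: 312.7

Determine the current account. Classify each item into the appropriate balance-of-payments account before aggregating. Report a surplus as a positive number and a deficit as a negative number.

-462.2

Goods: 986.0 - 1252.8 - 1794.2 = -2061.0
Services: 630.1 + 266.8 + 581.0 - 533.0 = 944.9
Primary income: -183.9 + 664.7 + 312.7 = 793.5
Secondary income: -139.6
Current account = (-2061.0) + 944.9 + 793.5 + (-139.6) = -462.2
(Excluded from the current account — financial account: domestic pension funds' purchases of foreign equities 1033.6, new loans extended by domestic banks to foreign borrowers 636.6, purchases of foreign government bonds by domestic residents 1104.4; capital account: debt forgiveness received from foreign official creditors 222.7.)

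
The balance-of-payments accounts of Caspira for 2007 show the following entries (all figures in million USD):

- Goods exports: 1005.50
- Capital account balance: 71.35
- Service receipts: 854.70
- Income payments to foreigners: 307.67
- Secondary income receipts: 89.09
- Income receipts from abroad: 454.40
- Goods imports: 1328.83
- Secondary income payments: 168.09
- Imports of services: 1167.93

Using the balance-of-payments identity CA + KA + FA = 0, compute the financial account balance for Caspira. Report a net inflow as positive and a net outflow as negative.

497.48

Goods balance = 1005.50 - 1328.83 = -323.33
Services balance = 854.70 - 1167.93 = -313.23
Trade balance (goods + services) = -323.33 + (-313.23) = -636.56
Net primary income = 454.40 - 307.67 = 146.73
Net secondary income = 89.09 - 168.09 = -79.00
Current account = -636.56 + 146.73 + (-79.00) = -568.83
Financial account = -(-568.83 + 71.35) = 497.48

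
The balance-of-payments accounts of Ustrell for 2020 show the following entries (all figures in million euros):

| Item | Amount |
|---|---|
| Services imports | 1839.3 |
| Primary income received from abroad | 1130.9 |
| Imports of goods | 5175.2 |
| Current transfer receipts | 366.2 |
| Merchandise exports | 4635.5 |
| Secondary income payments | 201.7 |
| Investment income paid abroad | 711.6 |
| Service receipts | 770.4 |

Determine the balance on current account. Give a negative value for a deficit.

Goods balance = 4635.5 - 5175.2 = -539.7
Services balance = 770.4 - 1839.3 = -1068.9
Trade balance (goods + services) = -539.7 + (-1068.9) = -1608.6
Net primary income = 1130.9 - 711.6 = 419.3
Net secondary income = 366.2 - 201.7 = 164.5
Current account = -1608.6 + 419.3 + 164.5 = -1024.8

-1024.8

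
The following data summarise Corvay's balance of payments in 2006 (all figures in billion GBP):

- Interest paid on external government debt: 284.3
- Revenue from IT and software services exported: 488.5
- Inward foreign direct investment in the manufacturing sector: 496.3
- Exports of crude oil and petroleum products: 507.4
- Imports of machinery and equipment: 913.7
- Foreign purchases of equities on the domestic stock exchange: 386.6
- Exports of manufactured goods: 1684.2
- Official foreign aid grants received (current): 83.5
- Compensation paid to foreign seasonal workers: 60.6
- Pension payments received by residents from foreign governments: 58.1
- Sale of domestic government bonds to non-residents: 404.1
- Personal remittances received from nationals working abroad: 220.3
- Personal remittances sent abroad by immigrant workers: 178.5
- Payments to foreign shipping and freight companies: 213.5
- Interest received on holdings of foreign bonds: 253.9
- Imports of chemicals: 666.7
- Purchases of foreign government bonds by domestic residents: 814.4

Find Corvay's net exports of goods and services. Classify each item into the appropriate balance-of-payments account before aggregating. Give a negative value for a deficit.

886.2

Goods: 1684.2 - 666.7 + 507.4 - 913.7 = 611.2
Services: 488.5 - 213.5 = 275.0
Trade balance = 611.2 + 275.0 = 886.2
(Excluded from the trade balance — primary income: interest paid on external government debt 284.3, compensation paid to foreign seasonal workers 60.6, interest received on holdings of foreign bonds 253.9; financial account: inward foreign direct investment in the manufacturing sector 496.3, foreign purchases of equities on the domestic stock exchange 386.6, sale of domestic government bonds to non-residents 404.1, purchases of foreign government bonds by domestic residents 814.4; secondary income: official foreign aid grants received (current) 83.5, pension payments received by residents from foreign governments 58.1, personal remittances received from nationals working abroad 220.3, personal remittances sent abroad by immigrant workers 178.5.)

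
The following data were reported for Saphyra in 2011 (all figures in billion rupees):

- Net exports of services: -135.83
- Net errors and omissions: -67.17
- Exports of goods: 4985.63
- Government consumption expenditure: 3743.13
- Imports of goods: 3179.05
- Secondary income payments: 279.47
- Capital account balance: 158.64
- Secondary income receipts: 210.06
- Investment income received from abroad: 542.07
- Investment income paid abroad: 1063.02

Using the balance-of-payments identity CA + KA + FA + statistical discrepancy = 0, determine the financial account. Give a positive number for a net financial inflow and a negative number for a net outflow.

Goods balance = 4985.63 - 3179.05 = 1806.58
Services balance = -135.83
Trade balance (goods + services) = 1806.58 + (-135.83) = 1670.75
Net primary income = 542.07 - 1063.02 = -520.95
Net secondary income = 210.06 - 279.47 = -69.41
Current account = 1670.75 + (-520.95) + (-69.41) = 1080.39
Financial account = -(1080.39 + 158.64 + (-67.17)) = -1171.86

-1171.86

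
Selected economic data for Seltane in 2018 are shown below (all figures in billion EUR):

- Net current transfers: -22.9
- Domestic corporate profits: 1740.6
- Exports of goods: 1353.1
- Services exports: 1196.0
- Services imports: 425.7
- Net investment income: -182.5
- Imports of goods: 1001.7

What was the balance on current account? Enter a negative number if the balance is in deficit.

Goods balance = 1353.1 - 1001.7 = 351.4
Services balance = 1196.0 - 425.7 = 770.3
Trade balance (goods + services) = 351.4 + 770.3 = 1121.7
Net primary income = -182.5
Net secondary income = -22.9
Current account = 1121.7 + (-182.5) + (-22.9) = 916.3

916.3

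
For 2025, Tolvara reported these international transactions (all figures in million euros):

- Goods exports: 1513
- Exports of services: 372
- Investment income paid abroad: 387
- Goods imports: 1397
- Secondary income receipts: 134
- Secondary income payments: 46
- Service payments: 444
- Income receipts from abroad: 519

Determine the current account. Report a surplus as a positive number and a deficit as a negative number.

Goods balance = 1513 - 1397 = 116
Services balance = 372 - 444 = -72
Trade balance (goods + services) = 116 + (-72) = 44
Net primary income = 519 - 387 = 132
Net secondary income = 134 - 46 = 88
Current account = 44 + 132 + 88 = 264

264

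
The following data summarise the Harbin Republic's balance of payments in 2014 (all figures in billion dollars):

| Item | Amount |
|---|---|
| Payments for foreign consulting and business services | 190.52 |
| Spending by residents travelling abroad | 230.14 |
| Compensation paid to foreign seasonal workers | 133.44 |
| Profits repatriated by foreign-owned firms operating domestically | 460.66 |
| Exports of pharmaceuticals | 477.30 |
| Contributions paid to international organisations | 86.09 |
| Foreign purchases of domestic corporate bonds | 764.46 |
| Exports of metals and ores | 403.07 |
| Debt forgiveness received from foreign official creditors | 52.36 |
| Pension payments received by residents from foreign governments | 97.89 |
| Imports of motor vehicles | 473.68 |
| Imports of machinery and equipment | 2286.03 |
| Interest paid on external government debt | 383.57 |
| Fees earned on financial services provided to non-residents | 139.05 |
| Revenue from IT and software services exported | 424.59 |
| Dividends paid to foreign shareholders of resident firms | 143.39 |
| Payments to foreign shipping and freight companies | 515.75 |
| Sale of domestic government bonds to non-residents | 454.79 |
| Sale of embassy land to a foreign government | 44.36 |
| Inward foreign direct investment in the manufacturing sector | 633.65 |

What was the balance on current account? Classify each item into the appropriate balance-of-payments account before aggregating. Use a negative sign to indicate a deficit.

-3361.37

Goods: 477.30 - 2286.03 + 403.07 - 473.68 = -1879.34
Services: -230.14 + 139.05 + 424.59 - 515.75 - 190.52 = -372.77
Primary income: -133.44 - 460.66 - 383.57 - 143.39 = -1121.06
Secondary income: -86.09 + 97.89 = 11.80
Current account = (-1879.34) + (-372.77) + (-1121.06) + 11.80 = -3361.37
(Excluded from the current account — financial account: foreign purchases of domestic corporate bonds 764.46, sale of domestic government bonds to non-residents 454.79, inward foreign direct investment in the manufacturing sector 633.65; capital account: debt forgiveness received from foreign official creditors 52.36, sale of embassy land to a foreign government 44.36.)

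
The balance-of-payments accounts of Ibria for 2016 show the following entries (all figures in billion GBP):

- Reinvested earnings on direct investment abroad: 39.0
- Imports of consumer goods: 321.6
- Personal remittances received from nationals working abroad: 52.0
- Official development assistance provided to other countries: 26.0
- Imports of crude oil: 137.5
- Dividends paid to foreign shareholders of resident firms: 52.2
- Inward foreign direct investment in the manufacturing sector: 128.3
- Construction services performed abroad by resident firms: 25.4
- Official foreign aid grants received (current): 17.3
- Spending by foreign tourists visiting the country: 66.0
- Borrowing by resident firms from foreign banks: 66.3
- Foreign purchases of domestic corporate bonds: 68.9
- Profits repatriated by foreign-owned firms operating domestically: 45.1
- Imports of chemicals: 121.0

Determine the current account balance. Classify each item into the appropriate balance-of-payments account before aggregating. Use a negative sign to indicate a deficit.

-503.7

Goods: -321.6 - 121.0 - 137.5 = -580.1
Services: 66.0 + 25.4 = 91.4
Primary income: 39.0 - 45.1 - 52.2 = -58.3
Secondary income: -26.0 + 17.3 + 52.0 = 43.3
Current account = (-580.1) + 91.4 + (-58.3) + 43.3 = -503.7
(Excluded from the current account — financial account: inward foreign direct investment in the manufacturing sector 128.3, borrowing by resident firms from foreign banks 66.3, foreign purchases of domestic corporate bonds 68.9.)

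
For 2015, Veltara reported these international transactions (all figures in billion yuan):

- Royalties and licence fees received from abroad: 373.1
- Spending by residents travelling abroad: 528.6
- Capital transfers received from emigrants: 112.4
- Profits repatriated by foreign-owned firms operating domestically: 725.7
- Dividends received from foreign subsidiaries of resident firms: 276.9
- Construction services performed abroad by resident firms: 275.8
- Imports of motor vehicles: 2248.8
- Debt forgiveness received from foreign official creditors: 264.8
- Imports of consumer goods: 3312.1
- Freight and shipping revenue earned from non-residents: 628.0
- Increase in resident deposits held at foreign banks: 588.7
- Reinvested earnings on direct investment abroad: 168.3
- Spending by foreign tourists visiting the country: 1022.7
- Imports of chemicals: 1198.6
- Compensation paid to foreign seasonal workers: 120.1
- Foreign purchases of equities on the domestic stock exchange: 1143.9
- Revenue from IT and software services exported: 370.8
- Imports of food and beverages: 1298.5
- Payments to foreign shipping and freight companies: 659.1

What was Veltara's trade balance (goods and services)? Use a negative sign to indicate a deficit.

Goods: -1198.6 - 3312.1 - 1298.5 - 2248.8 = -8058.0
Services: -528.6 - 659.1 + 628.0 + 275.8 + 1022.7 + 370.8 + 373.1 = 1482.7
Trade balance = -8058.0 + 1482.7 = -6575.3
(Excluded from the trade balance — capital account: capital transfers received from emigrants 112.4, debt forgiveness received from foreign official creditors 264.8; primary income: profits repatriated by foreign-owned firms operating domestically 725.7, dividends received from foreign subsidiaries of resident firms 276.9, reinvested earnings on direct investment abroad 168.3, compensation paid to foreign seasonal workers 120.1; financial account: increase in resident deposits held at foreign banks 588.7, foreign purchases of equities on the domestic stock exchange 1143.9.)

-6575.3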